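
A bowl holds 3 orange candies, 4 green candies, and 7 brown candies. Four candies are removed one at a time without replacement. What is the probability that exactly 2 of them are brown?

63/143

One ordering (brown drawn first) has probability 7/14 × 6/13 × 7/12 × 6/11 = 1764/24024 = 21/286.
There are C(4,2) = 6 such orderings, each equally likely, so P = 6 × 21/286 = 63/143.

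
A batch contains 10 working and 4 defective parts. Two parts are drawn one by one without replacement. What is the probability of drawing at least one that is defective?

P(no defective) = 10/14 × 9/13 = 90/182 = 45/91.
P(at least one) = 1 − 45/91 = 46/91.

46/91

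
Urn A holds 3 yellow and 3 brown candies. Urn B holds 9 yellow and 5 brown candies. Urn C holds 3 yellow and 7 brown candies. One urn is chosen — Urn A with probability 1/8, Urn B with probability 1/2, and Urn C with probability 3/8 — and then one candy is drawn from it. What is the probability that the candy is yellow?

From Urn A: P(yellow) = 3/6.
From Urn B: P(yellow) = 9/14.
From Urn C: P(yellow) = 3/10.
Total probability = (1/8)(3/6) + (1/2)(9/14) + (3/8)(3/10) = 139/280.

139/280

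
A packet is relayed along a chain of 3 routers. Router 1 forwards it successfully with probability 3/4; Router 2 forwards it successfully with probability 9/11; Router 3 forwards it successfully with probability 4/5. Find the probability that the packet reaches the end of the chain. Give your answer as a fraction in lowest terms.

The events are sequential, so multiply the conditional probabilities:
P = 3/4 × 9/11 × 4/5 = 108/220 = 27/55.

27/55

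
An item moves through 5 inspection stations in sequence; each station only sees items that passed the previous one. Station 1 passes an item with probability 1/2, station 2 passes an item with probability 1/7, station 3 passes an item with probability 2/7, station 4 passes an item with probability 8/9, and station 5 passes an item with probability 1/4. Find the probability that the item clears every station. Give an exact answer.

2/441

The events are sequential, so multiply the conditional probabilities:
P = 1/2 × 1/7 × 2/7 × 8/9 × 1/4 = 16/3528 = 2/441.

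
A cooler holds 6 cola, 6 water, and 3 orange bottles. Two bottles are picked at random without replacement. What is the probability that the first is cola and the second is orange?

3/35

Chain rule:
P = 6/15 × 3/14 = 18/210 = 3/35.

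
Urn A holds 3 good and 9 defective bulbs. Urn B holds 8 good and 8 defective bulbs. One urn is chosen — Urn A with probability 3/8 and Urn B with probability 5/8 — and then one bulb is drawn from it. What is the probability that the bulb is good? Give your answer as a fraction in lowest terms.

13/32

From Urn A: P(good) = 3/12.
From Urn B: P(good) = 8/16.
Total probability = (3/8)(3/12) + (5/8)(8/16) = 13/32.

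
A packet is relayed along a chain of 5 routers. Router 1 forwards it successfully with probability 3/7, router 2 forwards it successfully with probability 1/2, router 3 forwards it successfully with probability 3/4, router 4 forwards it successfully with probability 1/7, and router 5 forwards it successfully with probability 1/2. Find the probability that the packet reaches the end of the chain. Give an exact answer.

9/784

Multiplying along the chain,
P = 3/7 × 1/2 × 3/4 × 1/7 × 1/2 = 9/784.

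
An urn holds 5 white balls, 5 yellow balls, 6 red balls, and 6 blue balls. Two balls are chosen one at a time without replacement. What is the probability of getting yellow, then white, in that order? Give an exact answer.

Each draw changes the counts, so multiply the conditional probabilities along the sequence:
P = 5/22 × 5/21 = 25/462.

25/462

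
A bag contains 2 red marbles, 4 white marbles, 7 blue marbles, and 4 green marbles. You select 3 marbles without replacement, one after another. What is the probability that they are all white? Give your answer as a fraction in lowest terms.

1/170

P(all white) = 4/17 × 3/16 × 2/15 = 24/4080 = 1/170.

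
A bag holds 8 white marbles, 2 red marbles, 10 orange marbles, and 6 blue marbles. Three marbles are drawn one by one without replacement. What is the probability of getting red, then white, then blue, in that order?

2/325

Each draw changes the counts, so multiply the conditional probabilities along the sequence:
P = 2/26 × 8/25 × 6/24 = 96/15600 = 2/325.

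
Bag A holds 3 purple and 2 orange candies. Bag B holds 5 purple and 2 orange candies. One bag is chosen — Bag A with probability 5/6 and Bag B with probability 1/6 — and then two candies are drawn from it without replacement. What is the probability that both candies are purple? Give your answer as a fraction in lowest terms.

From Bag A: P(both purple) = (3/5)(2/4) = 3/10.
From Bag B: P(both purple) = (5/7)(4/6) = 10/21.
Total probability = (5/6)(3/10) + (1/6)(10/21) = 83/252.

83/252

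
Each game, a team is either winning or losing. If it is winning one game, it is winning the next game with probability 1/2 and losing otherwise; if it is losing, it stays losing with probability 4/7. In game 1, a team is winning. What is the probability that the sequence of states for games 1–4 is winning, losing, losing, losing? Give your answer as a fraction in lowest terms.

8/49

Game 1 is given. For each transition, use the conditional probability from the current state:
P(losing | winning) = 1/2; P(losing | losing) = 4/7; P(losing | losing) = 4/7.
P = 1/2 × 4/7 × 4/7 = 16/98 = 8/49.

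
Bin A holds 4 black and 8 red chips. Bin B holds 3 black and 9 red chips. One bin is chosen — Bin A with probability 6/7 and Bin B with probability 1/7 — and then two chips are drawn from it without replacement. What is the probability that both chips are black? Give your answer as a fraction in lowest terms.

13/154

From Bin A: P(both black) = (4/12)(3/11) = 1/11.
From Bin B: P(both black) = (3/12)(2/11) = 1/22.
Total probability = (6/7)(1/11) + (1/7)(1/22) = 13/154.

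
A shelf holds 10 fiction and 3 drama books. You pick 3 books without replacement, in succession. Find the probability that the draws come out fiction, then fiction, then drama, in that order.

45/286

Multiply the probability of each draw given the previous ones:
P = 10/13 × 9/12 × 3/11 = 270/1716 = 45/286.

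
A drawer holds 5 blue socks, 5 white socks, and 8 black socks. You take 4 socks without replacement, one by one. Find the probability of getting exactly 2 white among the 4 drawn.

13/51

One ordering (white drawn first) has probability 5/18 × 4/17 × 13/16 × 12/15 = 3120/73440 = 13/306.
There are C(4,2) = 6 such orderings, each equally likely, so P = 6 × 13/306 = 13/51.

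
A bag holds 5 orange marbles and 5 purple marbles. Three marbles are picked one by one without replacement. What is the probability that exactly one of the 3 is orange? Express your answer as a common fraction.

One ordering (orange drawn first) has probability 5/10 × 5/9 × 4/8 = 100/720 = 5/36.
There are C(3,1) = 3 such orderings, each equally likely, so P = 3 × 5/36 = 5/12.

5/12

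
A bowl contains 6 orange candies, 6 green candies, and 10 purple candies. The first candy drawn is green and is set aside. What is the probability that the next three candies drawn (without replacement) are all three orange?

2/133

With the first candy removed, 6 orange remain out of 21.
P = 6/21 × 5/20 × 4/19 = 120/7980 = 2/133.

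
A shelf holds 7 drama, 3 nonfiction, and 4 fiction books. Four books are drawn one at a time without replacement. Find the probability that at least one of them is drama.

138/143

P(no drama) = 7/14 × 6/13 × 5/12 × 4/11 = 840/24024 = 5/143.
P(at least one) = 1 − 5/143 = 138/143.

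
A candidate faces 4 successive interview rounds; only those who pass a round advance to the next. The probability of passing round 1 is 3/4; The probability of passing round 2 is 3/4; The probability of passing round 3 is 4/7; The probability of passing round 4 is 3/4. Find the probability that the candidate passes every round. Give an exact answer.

The events are sequential, so multiply the conditional probabilities:
P = 3/4 × 3/4 × 4/7 × 3/4 = 108/448 = 27/112.

27/112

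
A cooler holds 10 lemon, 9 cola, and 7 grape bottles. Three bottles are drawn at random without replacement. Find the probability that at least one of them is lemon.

51/65

P(no lemon) = 16/26 × 15/25 × 14/24 = 3360/15600 = 14/65.
P(at least one) = 1 − 14/65 = 51/65.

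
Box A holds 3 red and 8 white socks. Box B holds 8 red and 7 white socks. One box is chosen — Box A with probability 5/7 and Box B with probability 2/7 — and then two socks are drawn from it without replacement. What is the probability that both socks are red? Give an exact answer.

From Box A: P(both red) = (3/11)(2/10) = 3/55.
From Box B: P(both red) = (8/15)(7/14) = 4/15.
Total probability = (5/7)(3/55) + (2/7)(4/15) = 19/165.

19/165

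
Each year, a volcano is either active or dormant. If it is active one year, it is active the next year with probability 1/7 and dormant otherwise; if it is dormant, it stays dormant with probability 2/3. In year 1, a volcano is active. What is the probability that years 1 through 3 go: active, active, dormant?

6/49

Year 1 is given. For each transition, use the conditional probability from the current state:
P(active | active) = 1/7; P(dormant | active) = 6/7.
P = 1/7 × 6/7 = 6/49.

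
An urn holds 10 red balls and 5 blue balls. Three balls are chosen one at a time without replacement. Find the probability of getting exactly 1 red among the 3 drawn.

One ordering (red drawn first) has probability 10/15 × 5/14 × 4/13 = 200/2730 = 20/273.
There are C(3,1) = 3 such orderings, each equally likely, so P = 3 × 20/273 = 20/91.

20/91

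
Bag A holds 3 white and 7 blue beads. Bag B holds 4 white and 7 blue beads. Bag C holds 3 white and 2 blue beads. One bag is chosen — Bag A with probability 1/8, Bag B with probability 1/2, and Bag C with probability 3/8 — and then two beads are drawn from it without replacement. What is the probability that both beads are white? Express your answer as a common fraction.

From Bag A: P(both white) = (3/10)(2/9) = 1/15.
From Bag B: P(both white) = (4/11)(3/10) = 6/55.
From Bag C: P(both white) = (3/5)(2/4) = 3/10.
Total probability = (1/8)(1/15) + (1/2)(6/55) + (3/8)(3/10) = 463/2640.

463/2640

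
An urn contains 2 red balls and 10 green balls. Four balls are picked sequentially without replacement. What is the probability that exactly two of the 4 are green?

One ordering (green drawn first) has probability 10/12 × 9/11 × 2/10 × 1/9 = 180/11880 = 1/66.
There are C(4,2) = 6 such orderings, each equally likely, so P = 6 × 1/66 = 1/11.

1/11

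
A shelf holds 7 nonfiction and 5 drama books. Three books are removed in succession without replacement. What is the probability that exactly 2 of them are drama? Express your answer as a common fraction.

7/22

One ordering (drama drawn first) has probability 5/12 × 4/11 × 7/10 = 140/1320 = 7/66.
There are C(3,2) = 3 such orderings, each equally likely, so P = 3 × 7/66 = 7/22.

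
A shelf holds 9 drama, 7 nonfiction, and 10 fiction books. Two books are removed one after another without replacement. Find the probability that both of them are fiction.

P(every draw is fiction) = 10/26 × 9/25 = 90/650 = 9/65.

9/65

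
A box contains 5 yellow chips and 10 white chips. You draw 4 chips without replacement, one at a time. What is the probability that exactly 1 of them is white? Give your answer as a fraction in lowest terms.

20/273

One ordering (white drawn first) has probability 10/15 × 5/14 × 4/13 × 3/12 = 600/32760 = 5/273.
There are C(4,1) = 4 such orderings, each equally likely, so P = 4 × 5/273 = 20/273.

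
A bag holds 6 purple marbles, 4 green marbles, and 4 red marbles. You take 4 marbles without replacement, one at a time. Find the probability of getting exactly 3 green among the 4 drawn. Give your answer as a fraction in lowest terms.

40/1001

One ordering (green drawn first) has probability 4/14 × 3/13 × 2/12 × 10/11 = 240/24024 = 10/1001.
There are C(4,3) = 4 such orderings, each equally likely, so P = 4 × 10/1001 = 40/1001.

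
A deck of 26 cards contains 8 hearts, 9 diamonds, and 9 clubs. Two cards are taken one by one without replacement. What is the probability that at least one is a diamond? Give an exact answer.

P(no diamonds) = 17/26 × 16/25 = 272/650 = 136/325.
P(at least one) = 1 − 136/325 = 189/325.

189/325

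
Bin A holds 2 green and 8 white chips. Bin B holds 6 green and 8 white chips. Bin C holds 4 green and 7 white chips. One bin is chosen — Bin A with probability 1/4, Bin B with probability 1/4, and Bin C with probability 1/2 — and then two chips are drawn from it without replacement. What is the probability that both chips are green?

From Bin A: P(both green) = (2/10)(1/9) = 1/45.
From Bin B: P(both green) = (6/14)(5/13) = 15/91.
From Bin C: P(both green) = (4/11)(3/10) = 6/55.
Total probability = (1/4)(1/45) + (1/4)(15/91) + (1/2)(6/55) = 9127/90090.

9127/90090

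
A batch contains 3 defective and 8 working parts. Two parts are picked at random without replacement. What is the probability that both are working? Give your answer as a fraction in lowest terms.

P = 8/11 × 7/10 = 56/110 = 28/55.

28/55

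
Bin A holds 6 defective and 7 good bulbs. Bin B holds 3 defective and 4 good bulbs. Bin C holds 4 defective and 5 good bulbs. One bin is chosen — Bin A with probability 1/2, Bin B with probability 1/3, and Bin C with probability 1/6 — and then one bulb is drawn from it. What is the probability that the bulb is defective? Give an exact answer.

1100/2457

From Bin A: P(defective) = 6/13.
From Bin B: P(defective) = 3/7.
From Bin C: P(defective) = 4/9.
Total probability = (1/2)(6/13) + (1/3)(3/7) + (1/6)(4/9) = 1100/2457.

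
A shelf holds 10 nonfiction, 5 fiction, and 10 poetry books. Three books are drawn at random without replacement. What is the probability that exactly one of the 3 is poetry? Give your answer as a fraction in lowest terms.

21/46

One ordering (poetry drawn first) has probability 10/25 × 15/24 × 14/23 = 2100/13800 = 7/46.
There are C(3,1) = 3 such orderings, each equally likely, so P = 3 × 7/46 = 21/46.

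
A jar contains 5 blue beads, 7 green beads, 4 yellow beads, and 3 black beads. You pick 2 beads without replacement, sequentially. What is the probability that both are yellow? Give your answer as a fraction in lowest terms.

2/57

P(every draw is yellow) = 4/19 × 3/18 = 12/342 = 2/57.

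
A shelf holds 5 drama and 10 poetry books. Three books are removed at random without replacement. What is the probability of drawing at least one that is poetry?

P(no poetry) = 5/15 × 4/14 × 3/13 = 60/2730 = 2/91.
P(at least one) = 1 − 2/91 = 89/91.

89/91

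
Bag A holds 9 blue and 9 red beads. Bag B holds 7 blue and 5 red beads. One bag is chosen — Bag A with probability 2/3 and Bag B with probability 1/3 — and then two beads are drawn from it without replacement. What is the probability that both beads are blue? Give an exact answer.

295/1122

From Bag A: P(both blue) = (9/18)(8/17) = 4/17.
From Bag B: P(both blue) = (7/12)(6/11) = 7/22.
Total probability = (2/3)(4/17) + (1/3)(7/22) = 295/1122.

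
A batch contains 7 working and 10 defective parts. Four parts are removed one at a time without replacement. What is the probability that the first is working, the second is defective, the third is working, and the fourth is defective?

9/136

Multiply the probability of each draw given the previous ones:
P = 7/17 × 10/16 × 6/15 × 9/14 = 3780/57120 = 9/136.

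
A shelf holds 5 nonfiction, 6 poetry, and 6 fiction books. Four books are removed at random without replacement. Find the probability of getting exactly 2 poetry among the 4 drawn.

165/476

One ordering (poetry drawn first) has probability 6/17 × 5/16 × 11/15 × 10/14 = 3300/57120 = 55/952.
There are C(4,2) = 6 such orderings, each equally likely, so P = 6 × 55/952 = 165/476.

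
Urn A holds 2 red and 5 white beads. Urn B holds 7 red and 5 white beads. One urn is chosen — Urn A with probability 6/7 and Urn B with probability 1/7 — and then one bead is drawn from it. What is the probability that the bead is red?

From Urn A: P(red) = 2/7.
From Urn B: P(red) = 7/12.
Total probability = (6/7)(2/7) + (1/7)(7/12) = 193/588.

193/588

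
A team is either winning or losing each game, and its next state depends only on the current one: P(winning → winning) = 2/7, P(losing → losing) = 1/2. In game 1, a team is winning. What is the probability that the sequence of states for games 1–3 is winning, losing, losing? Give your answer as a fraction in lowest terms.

Game 1 is given. For each transition, use the conditional probability from the current state:
P(losing | winning) = 5/7; P(losing | losing) = 1/2.
P = 5/7 × 1/2 = 5/14.

5/14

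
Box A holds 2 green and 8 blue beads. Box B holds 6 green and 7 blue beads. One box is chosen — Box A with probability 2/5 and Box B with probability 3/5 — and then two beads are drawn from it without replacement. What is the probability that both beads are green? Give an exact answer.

From Box A: P(both green) = (2/10)(1/9) = 1/45.
From Box B: P(both green) = (6/13)(5/12) = 5/26.
Total probability = (2/5)(1/45) + (3/5)(5/26) = 727/5850.

727/5850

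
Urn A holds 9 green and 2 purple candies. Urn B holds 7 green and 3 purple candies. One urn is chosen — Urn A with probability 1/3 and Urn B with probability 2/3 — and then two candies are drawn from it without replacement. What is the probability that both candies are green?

From Urn A: P(both green) = (9/11)(8/10) = 36/55.
From Urn B: P(both green) = (7/10)(6/9) = 7/15.
Total probability = (1/3)(36/55) + (2/3)(7/15) = 262/495.

262/495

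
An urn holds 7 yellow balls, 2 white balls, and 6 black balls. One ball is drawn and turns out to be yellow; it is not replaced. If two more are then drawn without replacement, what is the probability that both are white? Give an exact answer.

1/91

After the first draw, 2 of the remaining 14 balls are white.
P = 2/14 × 1/13 = 2/182 = 1/91.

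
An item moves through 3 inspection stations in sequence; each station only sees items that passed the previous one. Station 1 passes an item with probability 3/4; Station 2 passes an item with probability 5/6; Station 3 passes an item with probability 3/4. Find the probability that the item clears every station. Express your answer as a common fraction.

15/32

Multiplying along the chain,
P = 3/4 × 5/6 × 3/4 = 45/96 = 15/32.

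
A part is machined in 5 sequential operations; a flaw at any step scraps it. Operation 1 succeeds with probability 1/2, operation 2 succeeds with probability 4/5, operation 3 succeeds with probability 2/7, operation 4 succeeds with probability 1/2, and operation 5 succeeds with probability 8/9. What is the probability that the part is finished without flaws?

Each stage is reached only if all earlier stages succeed, so
P = 1/2 × 4/5 × 2/7 × 1/2 × 8/9 = 64/1260 = 16/315.

16/315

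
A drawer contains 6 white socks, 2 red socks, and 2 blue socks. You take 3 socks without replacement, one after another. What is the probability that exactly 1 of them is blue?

One ordering (blue drawn first) has probability 2/10 × 8/9 × 7/8 = 112/720 = 7/45.
There are C(3,1) = 3 such orderings, each equally likely, so P = 3 × 7/45 = 7/15.

7/15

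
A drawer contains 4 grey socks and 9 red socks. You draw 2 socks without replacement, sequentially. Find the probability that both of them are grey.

P(every draw is grey) = 4/13 × 3/12 = 12/156 = 1/13.

1/13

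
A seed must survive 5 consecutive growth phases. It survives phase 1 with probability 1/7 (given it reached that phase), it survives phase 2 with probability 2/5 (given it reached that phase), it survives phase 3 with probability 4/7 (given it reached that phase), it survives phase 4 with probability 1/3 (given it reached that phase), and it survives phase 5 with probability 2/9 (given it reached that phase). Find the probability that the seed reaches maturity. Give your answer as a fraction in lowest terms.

Multiplying along the chain,
P = 1/7 × 2/5 × 4/7 × 1/3 × 2/9 = 16/6615.

16/6615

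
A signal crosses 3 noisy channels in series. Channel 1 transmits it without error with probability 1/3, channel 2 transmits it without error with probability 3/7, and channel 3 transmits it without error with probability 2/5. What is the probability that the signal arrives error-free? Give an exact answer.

Multiplying along the chain,
P = 1/3 × 3/7 × 2/5 = 6/105 = 2/35.

2/35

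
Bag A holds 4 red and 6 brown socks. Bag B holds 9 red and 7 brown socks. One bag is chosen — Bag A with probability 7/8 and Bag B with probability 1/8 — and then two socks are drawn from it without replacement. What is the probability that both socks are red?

37/240

From Bag A: P(both red) = (4/10)(3/9) = 2/15.
From Bag B: P(both red) = (9/16)(8/15) = 3/10.
Total probability = (7/8)(2/15) + (1/8)(3/10) = 37/240.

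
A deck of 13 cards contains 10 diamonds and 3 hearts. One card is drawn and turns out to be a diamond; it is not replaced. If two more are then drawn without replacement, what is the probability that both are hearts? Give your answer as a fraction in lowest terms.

With the first card removed, 3 hearts remain out of 12.
P = 3/12 × 2/11 = 6/132 = 1/22.

1/22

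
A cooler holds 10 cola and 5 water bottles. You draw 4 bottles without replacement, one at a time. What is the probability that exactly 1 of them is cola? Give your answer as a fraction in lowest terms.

20/273

One ordering (cola drawn first) has probability 10/15 × 5/14 × 4/13 × 3/12 = 600/32760 = 5/273.
There are C(4,1) = 4 such orderings, each equally likely, so P = 4 × 5/273 = 20/273.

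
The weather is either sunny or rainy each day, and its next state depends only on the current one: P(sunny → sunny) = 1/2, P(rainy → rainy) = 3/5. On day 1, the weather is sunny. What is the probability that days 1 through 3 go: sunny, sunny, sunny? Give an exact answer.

1/4

Day 1 is given. For each transition, use the conditional probability from the current state:
P(sunny | sunny) = 1/2; P(sunny | sunny) = 1/2.
P = 1/2 × 1/2 = 1/4.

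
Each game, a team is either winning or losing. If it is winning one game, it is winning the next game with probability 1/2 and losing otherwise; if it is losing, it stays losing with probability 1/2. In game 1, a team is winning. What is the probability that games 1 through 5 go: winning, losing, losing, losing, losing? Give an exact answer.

1/16

Game 1 is given. For each transition, use the conditional probability from the current state:
P(losing | winning) = 1/2; P(losing | losing) = 1/2; P(losing | losing) = 1/2; P(losing | losing) = 1/2.
P = 1/2 × 1/2 × 1/2 × 1/2 = 1/16.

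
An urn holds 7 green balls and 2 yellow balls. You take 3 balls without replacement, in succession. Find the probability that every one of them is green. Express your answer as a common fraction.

5/12

P = 7/9 × 6/8 × 5/7 = 210/504 = 5/12.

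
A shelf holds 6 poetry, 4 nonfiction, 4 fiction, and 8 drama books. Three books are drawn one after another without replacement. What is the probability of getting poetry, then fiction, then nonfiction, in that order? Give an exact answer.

Multiply the probability of each draw given the previous ones:
P = 6/22 × 4/21 × 4/20 = 96/9240 = 4/385.

4/385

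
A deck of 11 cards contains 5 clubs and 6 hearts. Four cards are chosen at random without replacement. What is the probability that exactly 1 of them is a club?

One ordering (a club drawn first) has probability 5/11 × 6/10 × 5/9 × 4/8 = 600/7920 = 5/66.
There are C(4,1) = 4 such orderings, each equally likely, so P = 4 × 5/66 = 10/33.

10/33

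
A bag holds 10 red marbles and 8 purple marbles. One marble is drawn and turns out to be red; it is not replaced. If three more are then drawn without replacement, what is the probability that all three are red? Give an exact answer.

21/170

With the first marble removed, 9 red remain out of 17.
P = 9/17 × 8/16 × 7/15 = 504/4080 = 21/170.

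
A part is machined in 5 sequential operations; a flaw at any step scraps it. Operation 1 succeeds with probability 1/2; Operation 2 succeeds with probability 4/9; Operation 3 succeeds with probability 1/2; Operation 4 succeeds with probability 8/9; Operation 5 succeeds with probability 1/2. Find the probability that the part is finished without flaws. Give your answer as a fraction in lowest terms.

Multiplying along the chain,
P = 1/2 × 4/9 × 1/2 × 8/9 × 1/2 = 32/648 = 4/81.

4/81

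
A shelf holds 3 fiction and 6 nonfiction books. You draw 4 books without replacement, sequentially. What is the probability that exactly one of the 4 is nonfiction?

One ordering (nonfiction drawn first) has probability 6/9 × 3/8 × 2/7 × 1/6 = 36/3024 = 1/84.
There are C(4,1) = 4 such orderings, each equally likely, so P = 4 × 1/84 = 1/21.

1/21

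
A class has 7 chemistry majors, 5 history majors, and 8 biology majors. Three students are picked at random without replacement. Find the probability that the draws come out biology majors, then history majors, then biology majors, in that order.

Each draw changes the counts, so multiply the conditional probabilities along the sequence:
P = 8/20 × 5/19 × 7/18 = 280/6840 = 7/171.

7/171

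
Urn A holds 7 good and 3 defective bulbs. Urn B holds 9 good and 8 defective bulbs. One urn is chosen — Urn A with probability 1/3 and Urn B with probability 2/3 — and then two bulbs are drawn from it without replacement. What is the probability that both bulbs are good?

From Urn A: P(both good) = (7/10)(6/9) = 7/15.
From Urn B: P(both good) = (9/17)(8/16) = 9/34.
Total probability = (1/3)(7/15) + (2/3)(9/34) = 254/765.

254/765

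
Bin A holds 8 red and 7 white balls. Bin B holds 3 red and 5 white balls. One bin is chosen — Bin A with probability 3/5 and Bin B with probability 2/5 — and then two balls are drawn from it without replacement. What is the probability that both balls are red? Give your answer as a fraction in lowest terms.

From Bin A: P(both red) = (8/15)(7/14) = 4/15.
From Bin B: P(both red) = (3/8)(2/7) = 3/28.
Total probability = (3/5)(4/15) + (2/5)(3/28) = 71/350.

71/350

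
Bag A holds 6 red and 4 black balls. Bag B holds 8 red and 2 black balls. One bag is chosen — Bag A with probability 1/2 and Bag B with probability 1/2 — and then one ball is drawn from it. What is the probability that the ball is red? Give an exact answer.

7/10

From Bag A: P(red) = 6/10.
From Bag B: P(red) = 8/10.
Total probability = (1/2)(6/10) + (1/2)(8/10) = 7/10.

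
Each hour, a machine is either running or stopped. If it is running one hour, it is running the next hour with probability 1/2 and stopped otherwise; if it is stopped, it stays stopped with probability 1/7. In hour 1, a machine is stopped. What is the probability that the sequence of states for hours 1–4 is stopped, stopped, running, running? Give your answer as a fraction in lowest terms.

3/49

Hour 1 is given. For each transition, use the conditional probability from the current state:
P(stopped | stopped) = 1/7; P(running | stopped) = 6/7; P(running | running) = 1/2.
P = 1/7 × 6/7 × 1/2 = 6/98 = 3/49.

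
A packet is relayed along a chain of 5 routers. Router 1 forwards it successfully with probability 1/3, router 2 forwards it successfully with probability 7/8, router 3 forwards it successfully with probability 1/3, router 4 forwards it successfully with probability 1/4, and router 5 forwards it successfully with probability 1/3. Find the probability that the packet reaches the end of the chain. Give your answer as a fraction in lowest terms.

The events are sequential, so multiply the conditional probabilities:
P = 1/3 × 7/8 × 1/3 × 1/4 × 1/3 = 7/864.

7/864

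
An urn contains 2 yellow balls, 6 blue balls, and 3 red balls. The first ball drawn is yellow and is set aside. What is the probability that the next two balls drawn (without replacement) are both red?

With the first ball removed, 3 red remain out of 10.
P = 3/10 × 2/9 = 6/90 = 1/15.

1/15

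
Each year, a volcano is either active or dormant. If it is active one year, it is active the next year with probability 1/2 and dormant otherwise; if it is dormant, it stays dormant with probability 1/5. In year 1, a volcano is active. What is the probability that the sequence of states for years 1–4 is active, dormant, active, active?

1/5

Year 1 is given. For each transition, use the conditional probability from the current state:
P(dormant | active) = 1/2; P(active | dormant) = 4/5; P(active | active) = 1/2.
P = 1/2 × 4/5 × 1/2 = 4/20 = 1/5.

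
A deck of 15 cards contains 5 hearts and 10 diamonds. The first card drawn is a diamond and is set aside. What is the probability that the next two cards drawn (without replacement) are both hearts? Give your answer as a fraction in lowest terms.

After the first draw, 5 of the remaining 14 cards are hearts.
P = 5/14 × 4/13 = 20/182 = 10/91.

10/91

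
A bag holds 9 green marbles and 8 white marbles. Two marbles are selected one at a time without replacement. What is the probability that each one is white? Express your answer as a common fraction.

P(all white) = 8/17 × 7/16 = 56/272 = 7/34.

7/34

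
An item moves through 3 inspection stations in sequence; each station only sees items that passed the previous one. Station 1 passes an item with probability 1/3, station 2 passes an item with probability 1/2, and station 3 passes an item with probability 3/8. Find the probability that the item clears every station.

Multiplying along the chain,
P = 1/3 × 1/2 × 3/8 = 3/48 = 1/16.

1/16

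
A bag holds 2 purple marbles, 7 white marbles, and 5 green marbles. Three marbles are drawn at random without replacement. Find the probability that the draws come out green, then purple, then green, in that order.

Multiply the probability of each draw given the previous ones:
P = 5/14 × 2/13 × 4/12 = 40/2184 = 5/273.

5/273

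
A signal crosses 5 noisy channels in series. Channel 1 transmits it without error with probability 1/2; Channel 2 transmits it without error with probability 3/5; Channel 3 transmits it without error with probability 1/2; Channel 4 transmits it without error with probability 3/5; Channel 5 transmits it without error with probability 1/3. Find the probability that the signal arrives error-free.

3/100

Each stage is reached only if all earlier stages succeed, so
P = 1/2 × 3/5 × 1/2 × 3/5 × 1/3 = 9/300 = 3/100.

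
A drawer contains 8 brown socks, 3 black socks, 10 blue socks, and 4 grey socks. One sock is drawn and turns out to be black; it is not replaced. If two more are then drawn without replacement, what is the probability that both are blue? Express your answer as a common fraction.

15/92

After the first draw, 10 of the remaining 24 socks are blue.
P = 10/24 × 9/23 = 90/552 = 15/92.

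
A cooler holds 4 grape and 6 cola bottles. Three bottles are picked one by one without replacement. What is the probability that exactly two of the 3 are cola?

One ordering (cola drawn first) has probability 6/10 × 5/9 × 4/8 = 120/720 = 1/6.
There are C(3,2) = 3 such orderings, each equally likely, so P = 3 × 1/6 = 1/2.

1/2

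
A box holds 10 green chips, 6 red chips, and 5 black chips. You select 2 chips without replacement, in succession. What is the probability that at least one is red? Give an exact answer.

1/2

P(no red) = 15/21 × 14/20 = 210/420 = 1/2.
P(at least one) = 1 − 1/2 = 1/2.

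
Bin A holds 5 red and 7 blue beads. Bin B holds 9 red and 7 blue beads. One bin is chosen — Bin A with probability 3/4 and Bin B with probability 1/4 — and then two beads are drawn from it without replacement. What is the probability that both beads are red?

83/440

From Bin A: P(both red) = (5/12)(4/11) = 5/33.
From Bin B: P(both red) = (9/16)(8/15) = 3/10.
Total probability = (3/4)(5/33) + (1/4)(3/10) = 83/440.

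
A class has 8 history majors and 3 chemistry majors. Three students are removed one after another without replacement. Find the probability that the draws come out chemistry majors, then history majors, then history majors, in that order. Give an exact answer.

Multiply the probability of each draw given the previous ones:
P = 3/11 × 8/10 × 7/9 = 168/990 = 28/165.

28/165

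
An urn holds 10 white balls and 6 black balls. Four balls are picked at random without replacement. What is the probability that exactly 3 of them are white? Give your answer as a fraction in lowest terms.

36/91

One ordering (white drawn first) has probability 10/16 × 9/15 × 8/14 × 6/13 = 4320/43680 = 9/91.
There are C(4,3) = 4 such orderings, each equally likely, so P = 4 × 9/91 = 36/91.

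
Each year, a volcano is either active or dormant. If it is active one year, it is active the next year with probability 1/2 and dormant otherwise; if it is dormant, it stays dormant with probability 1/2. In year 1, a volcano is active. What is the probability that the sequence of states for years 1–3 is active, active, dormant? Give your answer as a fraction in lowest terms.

1/4

Year 1 is given. For each transition, use the conditional probability from the current state:
P(active | active) = 1/2; P(dormant | active) = 1/2.
P = 1/2 × 1/2 = 1/4.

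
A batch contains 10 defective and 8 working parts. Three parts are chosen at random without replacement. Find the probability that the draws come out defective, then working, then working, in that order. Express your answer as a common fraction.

35/306

Each draw changes the counts, so multiply the conditional probabilities along the sequence:
P = 10/18 × 8/17 × 7/16 = 560/4896 = 35/306.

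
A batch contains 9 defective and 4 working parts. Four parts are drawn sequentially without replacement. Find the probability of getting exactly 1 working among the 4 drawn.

336/715

One ordering (working drawn first) has probability 4/13 × 9/12 × 8/11 × 7/10 = 2016/17160 = 84/715.
There are C(4,1) = 4 such orderings, each equally likely, so P = 4 × 84/715 = 336/715.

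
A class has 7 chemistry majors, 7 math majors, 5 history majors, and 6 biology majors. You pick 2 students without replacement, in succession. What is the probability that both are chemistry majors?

P(all chemistry majors) = 7/25 × 6/24 = 42/600 = 7/100.

7/100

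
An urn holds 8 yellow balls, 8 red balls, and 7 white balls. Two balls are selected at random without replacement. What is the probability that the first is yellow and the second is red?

Chain rule:
P = 8/23 × 8/22 = 64/506 = 32/253.

32/253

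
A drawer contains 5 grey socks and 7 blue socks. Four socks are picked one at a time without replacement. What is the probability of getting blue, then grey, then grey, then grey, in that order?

Chain rule:
P = 7/12 × 5/11 × 4/10 × 3/9 = 420/11880 = 7/198.

7/198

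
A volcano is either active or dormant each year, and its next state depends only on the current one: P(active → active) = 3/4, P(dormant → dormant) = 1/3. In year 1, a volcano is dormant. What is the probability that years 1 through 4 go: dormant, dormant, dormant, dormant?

Year 1 is given. For each transition, use the conditional probability from the current state:
P(dormant | dormant) = 1/3; P(dormant | dormant) = 1/3; P(dormant | dormant) = 1/3.
P = 1/3 × 1/3 × 1/3 = 1/27.

1/27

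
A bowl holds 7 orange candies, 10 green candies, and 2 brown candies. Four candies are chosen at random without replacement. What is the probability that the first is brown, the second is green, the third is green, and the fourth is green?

5/323

Chain rule:
P = 2/19 × 10/18 × 9/17 × 8/16 = 1440/93024 = 5/323.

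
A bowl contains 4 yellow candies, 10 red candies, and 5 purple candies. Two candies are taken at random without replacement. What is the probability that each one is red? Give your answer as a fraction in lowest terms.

P = 10/19 × 9/18 = 90/342 = 5/19.

5/19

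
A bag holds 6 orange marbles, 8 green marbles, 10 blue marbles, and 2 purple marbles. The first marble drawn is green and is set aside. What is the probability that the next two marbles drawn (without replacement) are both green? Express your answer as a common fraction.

7/100

After the first draw, 7 of the remaining 25 marbles are green.
P = 7/25 × 6/24 = 42/600 = 7/100.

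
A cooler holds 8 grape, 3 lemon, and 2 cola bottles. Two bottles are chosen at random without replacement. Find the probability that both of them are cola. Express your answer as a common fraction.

1/78

P = 2/13 × 1/12 = 2/156 = 1/78.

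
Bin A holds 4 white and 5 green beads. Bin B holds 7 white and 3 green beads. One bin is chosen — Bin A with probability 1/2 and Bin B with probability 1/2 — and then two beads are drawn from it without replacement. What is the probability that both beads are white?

19/60

From Bin A: P(both white) = (4/9)(3/8) = 1/6.
From Bin B: P(both white) = (7/10)(6/9) = 7/15.
Total probability = (1/2)(1/6) + (1/2)(7/15) = 19/60.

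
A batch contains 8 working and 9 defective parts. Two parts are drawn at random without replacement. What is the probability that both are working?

P(every draw is working) = 8/17 × 7/16 = 56/272 = 7/34.

7/34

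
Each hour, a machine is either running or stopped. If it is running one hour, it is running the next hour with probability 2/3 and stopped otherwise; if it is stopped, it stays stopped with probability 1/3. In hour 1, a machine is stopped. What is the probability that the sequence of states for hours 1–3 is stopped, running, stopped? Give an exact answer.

2/9

Hour 1 is given. For each transition, use the conditional probability from the current state:
P(running | stopped) = 2/3; P(stopped | running) = 1/3.
P = 2/3 × 1/3 = 2/9.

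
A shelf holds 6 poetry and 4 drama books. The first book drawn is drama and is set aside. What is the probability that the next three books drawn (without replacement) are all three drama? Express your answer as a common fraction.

1/84

After the first draw, 3 of the remaining 9 books are drama.
P = 3/9 × 2/8 × 1/7 = 6/504 = 1/84.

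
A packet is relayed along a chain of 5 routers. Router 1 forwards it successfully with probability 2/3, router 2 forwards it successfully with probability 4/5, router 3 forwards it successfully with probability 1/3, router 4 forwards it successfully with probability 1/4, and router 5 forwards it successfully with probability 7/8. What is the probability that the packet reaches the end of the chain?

The events are sequential, so multiply the conditional probabilities:
P = 2/3 × 4/5 × 1/3 × 1/4 × 7/8 = 56/1440 = 7/180.

7/180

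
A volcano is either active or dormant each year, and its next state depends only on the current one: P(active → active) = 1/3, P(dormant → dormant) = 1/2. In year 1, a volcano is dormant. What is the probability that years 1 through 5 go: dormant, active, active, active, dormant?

1/27

Year 1 is given. For each transition, use the conditional probability from the current state:
P(active | dormant) = 1/2; P(active | active) = 1/3; P(active | active) = 1/3; P(dormant | active) = 2/3.
P = 1/2 × 1/3 × 1/3 × 2/3 = 2/54 = 1/27.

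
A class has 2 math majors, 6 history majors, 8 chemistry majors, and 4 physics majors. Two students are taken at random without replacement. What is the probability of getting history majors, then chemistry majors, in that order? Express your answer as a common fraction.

12/95

Multiply the probability of each draw given the previous ones:
P = 6/20 × 8/19 = 48/380 = 12/95.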